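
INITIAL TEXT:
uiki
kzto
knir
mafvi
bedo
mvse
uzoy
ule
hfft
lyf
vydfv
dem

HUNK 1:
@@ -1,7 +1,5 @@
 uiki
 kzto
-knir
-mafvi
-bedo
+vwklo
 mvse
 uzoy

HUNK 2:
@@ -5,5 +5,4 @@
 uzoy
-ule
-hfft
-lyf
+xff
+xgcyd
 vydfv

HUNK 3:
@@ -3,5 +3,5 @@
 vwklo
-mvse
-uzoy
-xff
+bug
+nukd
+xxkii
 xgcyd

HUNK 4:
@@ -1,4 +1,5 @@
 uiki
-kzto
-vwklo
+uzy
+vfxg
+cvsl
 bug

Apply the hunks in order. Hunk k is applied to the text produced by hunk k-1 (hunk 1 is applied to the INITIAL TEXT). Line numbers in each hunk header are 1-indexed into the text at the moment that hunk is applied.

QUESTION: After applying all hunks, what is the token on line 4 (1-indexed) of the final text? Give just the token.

Answer: cvsl

Derivation:
Hunk 1: at line 1 remove [knir,mafvi,bedo] add [vwklo] -> 10 lines: uiki kzto vwklo mvse uzoy ule hfft lyf vydfv dem
Hunk 2: at line 5 remove [ule,hfft,lyf] add [xff,xgcyd] -> 9 lines: uiki kzto vwklo mvse uzoy xff xgcyd vydfv dem
Hunk 3: at line 3 remove [mvse,uzoy,xff] add [bug,nukd,xxkii] -> 9 lines: uiki kzto vwklo bug nukd xxkii xgcyd vydfv dem
Hunk 4: at line 1 remove [kzto,vwklo] add [uzy,vfxg,cvsl] -> 10 lines: uiki uzy vfxg cvsl bug nukd xxkii xgcyd vydfv dem
Final line 4: cvsl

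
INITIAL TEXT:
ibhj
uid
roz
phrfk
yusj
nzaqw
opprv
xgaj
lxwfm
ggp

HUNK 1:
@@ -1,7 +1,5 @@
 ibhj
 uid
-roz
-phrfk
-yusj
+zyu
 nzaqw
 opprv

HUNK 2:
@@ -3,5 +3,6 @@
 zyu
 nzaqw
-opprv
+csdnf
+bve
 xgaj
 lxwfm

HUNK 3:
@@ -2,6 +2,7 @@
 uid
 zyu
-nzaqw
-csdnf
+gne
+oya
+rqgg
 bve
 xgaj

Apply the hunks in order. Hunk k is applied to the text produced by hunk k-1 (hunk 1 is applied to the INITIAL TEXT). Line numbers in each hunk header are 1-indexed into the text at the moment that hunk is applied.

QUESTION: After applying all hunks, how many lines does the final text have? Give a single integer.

Hunk 1: at line 1 remove [roz,phrfk,yusj] add [zyu] -> 8 lines: ibhj uid zyu nzaqw opprv xgaj lxwfm ggp
Hunk 2: at line 3 remove [opprv] add [csdnf,bve] -> 9 lines: ibhj uid zyu nzaqw csdnf bve xgaj lxwfm ggp
Hunk 3: at line 2 remove [nzaqw,csdnf] add [gne,oya,rqgg] -> 10 lines: ibhj uid zyu gne oya rqgg bve xgaj lxwfm ggp
Final line count: 10

Answer: 10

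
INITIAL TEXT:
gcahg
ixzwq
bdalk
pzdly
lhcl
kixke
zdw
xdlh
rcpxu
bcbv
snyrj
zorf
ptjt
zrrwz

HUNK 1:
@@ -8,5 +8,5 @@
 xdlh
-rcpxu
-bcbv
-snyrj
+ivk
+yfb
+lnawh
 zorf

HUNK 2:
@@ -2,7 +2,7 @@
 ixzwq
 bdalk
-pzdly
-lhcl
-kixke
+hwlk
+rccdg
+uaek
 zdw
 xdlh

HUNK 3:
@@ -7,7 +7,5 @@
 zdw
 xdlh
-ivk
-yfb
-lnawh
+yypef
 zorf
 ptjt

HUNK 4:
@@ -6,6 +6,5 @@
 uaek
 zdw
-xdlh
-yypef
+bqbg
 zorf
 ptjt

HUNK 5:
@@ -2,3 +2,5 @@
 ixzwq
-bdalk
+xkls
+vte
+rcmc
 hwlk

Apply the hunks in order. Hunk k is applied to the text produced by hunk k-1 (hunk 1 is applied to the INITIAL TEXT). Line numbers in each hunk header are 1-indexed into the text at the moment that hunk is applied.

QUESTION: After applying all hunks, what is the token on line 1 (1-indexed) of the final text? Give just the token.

Answer: gcahg

Derivation:
Hunk 1: at line 8 remove [rcpxu,bcbv,snyrj] add [ivk,yfb,lnawh] -> 14 lines: gcahg ixzwq bdalk pzdly lhcl kixke zdw xdlh ivk yfb lnawh zorf ptjt zrrwz
Hunk 2: at line 2 remove [pzdly,lhcl,kixke] add [hwlk,rccdg,uaek] -> 14 lines: gcahg ixzwq bdalk hwlk rccdg uaek zdw xdlh ivk yfb lnawh zorf ptjt zrrwz
Hunk 3: at line 7 remove [ivk,yfb,lnawh] add [yypef] -> 12 lines: gcahg ixzwq bdalk hwlk rccdg uaek zdw xdlh yypef zorf ptjt zrrwz
Hunk 4: at line 6 remove [xdlh,yypef] add [bqbg] -> 11 lines: gcahg ixzwq bdalk hwlk rccdg uaek zdw bqbg zorf ptjt zrrwz
Hunk 5: at line 2 remove [bdalk] add [xkls,vte,rcmc] -> 13 lines: gcahg ixzwq xkls vte rcmc hwlk rccdg uaek zdw bqbg zorf ptjt zrrwz
Final line 1: gcahg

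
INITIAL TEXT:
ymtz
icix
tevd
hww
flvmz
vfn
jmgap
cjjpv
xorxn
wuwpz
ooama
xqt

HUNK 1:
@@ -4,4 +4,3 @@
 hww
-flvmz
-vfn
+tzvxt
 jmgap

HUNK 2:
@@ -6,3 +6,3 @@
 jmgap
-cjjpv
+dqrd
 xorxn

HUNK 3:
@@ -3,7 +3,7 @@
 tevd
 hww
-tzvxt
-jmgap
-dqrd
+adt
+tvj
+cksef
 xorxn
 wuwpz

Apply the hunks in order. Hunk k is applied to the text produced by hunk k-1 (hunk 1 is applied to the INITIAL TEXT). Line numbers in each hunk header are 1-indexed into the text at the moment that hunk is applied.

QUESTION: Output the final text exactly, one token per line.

Hunk 1: at line 4 remove [flvmz,vfn] add [tzvxt] -> 11 lines: ymtz icix tevd hww tzvxt jmgap cjjpv xorxn wuwpz ooama xqt
Hunk 2: at line 6 remove [cjjpv] add [dqrd] -> 11 lines: ymtz icix tevd hww tzvxt jmgap dqrd xorxn wuwpz ooama xqt
Hunk 3: at line 3 remove [tzvxt,jmgap,dqrd] add [adt,tvj,cksef] -> 11 lines: ymtz icix tevd hww adt tvj cksef xorxn wuwpz ooama xqt

Answer: ymtz
icix
tevd
hww
adt
tvj
cksef
xorxn
wuwpz
ooama
xqt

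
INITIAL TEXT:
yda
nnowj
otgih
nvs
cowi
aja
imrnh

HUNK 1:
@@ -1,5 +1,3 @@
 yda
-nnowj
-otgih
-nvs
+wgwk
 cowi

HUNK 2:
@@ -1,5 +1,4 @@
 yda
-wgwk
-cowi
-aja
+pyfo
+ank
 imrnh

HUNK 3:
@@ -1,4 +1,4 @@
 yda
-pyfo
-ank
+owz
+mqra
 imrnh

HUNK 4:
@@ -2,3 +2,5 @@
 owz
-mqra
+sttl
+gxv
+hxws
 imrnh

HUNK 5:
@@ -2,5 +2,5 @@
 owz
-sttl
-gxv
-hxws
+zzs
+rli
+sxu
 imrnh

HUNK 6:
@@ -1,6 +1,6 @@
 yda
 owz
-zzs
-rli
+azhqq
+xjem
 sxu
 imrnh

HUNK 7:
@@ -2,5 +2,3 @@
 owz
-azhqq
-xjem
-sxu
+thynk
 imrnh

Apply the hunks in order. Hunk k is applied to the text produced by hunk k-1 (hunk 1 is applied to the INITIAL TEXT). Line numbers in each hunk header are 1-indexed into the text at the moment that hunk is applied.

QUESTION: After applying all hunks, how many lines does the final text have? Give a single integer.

Answer: 4

Derivation:
Hunk 1: at line 1 remove [nnowj,otgih,nvs] add [wgwk] -> 5 lines: yda wgwk cowi aja imrnh
Hunk 2: at line 1 remove [wgwk,cowi,aja] add [pyfo,ank] -> 4 lines: yda pyfo ank imrnh
Hunk 3: at line 1 remove [pyfo,ank] add [owz,mqra] -> 4 lines: yda owz mqra imrnh
Hunk 4: at line 2 remove [mqra] add [sttl,gxv,hxws] -> 6 lines: yda owz sttl gxv hxws imrnh
Hunk 5: at line 2 remove [sttl,gxv,hxws] add [zzs,rli,sxu] -> 6 lines: yda owz zzs rli sxu imrnh
Hunk 6: at line 1 remove [zzs,rli] add [azhqq,xjem] -> 6 lines: yda owz azhqq xjem sxu imrnh
Hunk 7: at line 2 remove [azhqq,xjem,sxu] add [thynk] -> 4 lines: yda owz thynk imrnh
Final line count: 4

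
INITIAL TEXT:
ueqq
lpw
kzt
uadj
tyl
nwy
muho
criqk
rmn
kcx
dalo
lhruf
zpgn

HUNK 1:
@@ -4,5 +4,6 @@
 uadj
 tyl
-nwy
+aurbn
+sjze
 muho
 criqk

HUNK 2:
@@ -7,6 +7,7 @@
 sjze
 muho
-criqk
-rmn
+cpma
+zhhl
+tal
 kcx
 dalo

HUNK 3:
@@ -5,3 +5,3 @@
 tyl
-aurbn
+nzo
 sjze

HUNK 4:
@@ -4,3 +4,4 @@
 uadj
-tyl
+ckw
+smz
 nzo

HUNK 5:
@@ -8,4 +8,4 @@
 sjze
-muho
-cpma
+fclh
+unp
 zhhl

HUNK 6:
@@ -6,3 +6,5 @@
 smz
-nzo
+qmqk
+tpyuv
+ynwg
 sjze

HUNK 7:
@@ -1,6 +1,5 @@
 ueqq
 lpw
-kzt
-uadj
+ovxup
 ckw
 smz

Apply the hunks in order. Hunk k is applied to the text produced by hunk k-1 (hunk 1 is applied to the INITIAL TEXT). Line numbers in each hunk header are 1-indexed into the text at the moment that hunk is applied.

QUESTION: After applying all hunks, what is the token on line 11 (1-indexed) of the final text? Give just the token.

Hunk 1: at line 4 remove [nwy] add [aurbn,sjze] -> 14 lines: ueqq lpw kzt uadj tyl aurbn sjze muho criqk rmn kcx dalo lhruf zpgn
Hunk 2: at line 7 remove [criqk,rmn] add [cpma,zhhl,tal] -> 15 lines: ueqq lpw kzt uadj tyl aurbn sjze muho cpma zhhl tal kcx dalo lhruf zpgn
Hunk 3: at line 5 remove [aurbn] add [nzo] -> 15 lines: ueqq lpw kzt uadj tyl nzo sjze muho cpma zhhl tal kcx dalo lhruf zpgn
Hunk 4: at line 4 remove [tyl] add [ckw,smz] -> 16 lines: ueqq lpw kzt uadj ckw smz nzo sjze muho cpma zhhl tal kcx dalo lhruf zpgn
Hunk 5: at line 8 remove [muho,cpma] add [fclh,unp] -> 16 lines: ueqq lpw kzt uadj ckw smz nzo sjze fclh unp zhhl tal kcx dalo lhruf zpgn
Hunk 6: at line 6 remove [nzo] add [qmqk,tpyuv,ynwg] -> 18 lines: ueqq lpw kzt uadj ckw smz qmqk tpyuv ynwg sjze fclh unp zhhl tal kcx dalo lhruf zpgn
Hunk 7: at line 1 remove [kzt,uadj] add [ovxup] -> 17 lines: ueqq lpw ovxup ckw smz qmqk tpyuv ynwg sjze fclh unp zhhl tal kcx dalo lhruf zpgn
Final line 11: unp

Answer: unp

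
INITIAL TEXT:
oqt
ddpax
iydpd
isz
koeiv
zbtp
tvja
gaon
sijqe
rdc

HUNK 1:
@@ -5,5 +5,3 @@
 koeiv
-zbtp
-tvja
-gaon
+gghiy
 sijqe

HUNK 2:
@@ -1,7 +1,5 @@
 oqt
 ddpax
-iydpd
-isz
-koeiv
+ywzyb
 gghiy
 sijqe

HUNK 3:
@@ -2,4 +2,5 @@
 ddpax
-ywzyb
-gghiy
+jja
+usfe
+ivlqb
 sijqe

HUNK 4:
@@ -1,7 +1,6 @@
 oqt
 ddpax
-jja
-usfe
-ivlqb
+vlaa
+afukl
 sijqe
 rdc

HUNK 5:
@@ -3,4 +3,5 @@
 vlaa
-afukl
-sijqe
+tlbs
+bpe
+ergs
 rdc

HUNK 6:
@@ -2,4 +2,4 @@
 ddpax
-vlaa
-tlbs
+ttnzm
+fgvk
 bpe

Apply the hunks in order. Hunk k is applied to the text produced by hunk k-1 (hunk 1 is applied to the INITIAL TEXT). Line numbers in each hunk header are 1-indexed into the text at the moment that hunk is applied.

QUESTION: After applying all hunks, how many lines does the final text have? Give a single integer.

Answer: 7

Derivation:
Hunk 1: at line 5 remove [zbtp,tvja,gaon] add [gghiy] -> 8 lines: oqt ddpax iydpd isz koeiv gghiy sijqe rdc
Hunk 2: at line 1 remove [iydpd,isz,koeiv] add [ywzyb] -> 6 lines: oqt ddpax ywzyb gghiy sijqe rdc
Hunk 3: at line 2 remove [ywzyb,gghiy] add [jja,usfe,ivlqb] -> 7 lines: oqt ddpax jja usfe ivlqb sijqe rdc
Hunk 4: at line 1 remove [jja,usfe,ivlqb] add [vlaa,afukl] -> 6 lines: oqt ddpax vlaa afukl sijqe rdc
Hunk 5: at line 3 remove [afukl,sijqe] add [tlbs,bpe,ergs] -> 7 lines: oqt ddpax vlaa tlbs bpe ergs rdc
Hunk 6: at line 2 remove [vlaa,tlbs] add [ttnzm,fgvk] -> 7 lines: oqt ddpax ttnzm fgvk bpe ergs rdc
Final line count: 7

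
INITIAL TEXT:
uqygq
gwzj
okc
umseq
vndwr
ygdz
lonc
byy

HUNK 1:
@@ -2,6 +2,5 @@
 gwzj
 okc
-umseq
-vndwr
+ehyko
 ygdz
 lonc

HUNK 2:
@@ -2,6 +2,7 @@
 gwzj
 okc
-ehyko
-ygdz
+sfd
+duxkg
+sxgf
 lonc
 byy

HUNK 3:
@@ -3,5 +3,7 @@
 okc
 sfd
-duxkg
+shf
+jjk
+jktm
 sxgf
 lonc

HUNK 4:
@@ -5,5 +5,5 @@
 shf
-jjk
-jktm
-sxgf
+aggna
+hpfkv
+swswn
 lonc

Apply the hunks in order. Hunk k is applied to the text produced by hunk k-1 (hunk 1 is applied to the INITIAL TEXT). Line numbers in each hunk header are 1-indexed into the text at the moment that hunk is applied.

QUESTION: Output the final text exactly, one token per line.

Hunk 1: at line 2 remove [umseq,vndwr] add [ehyko] -> 7 lines: uqygq gwzj okc ehyko ygdz lonc byy
Hunk 2: at line 2 remove [ehyko,ygdz] add [sfd,duxkg,sxgf] -> 8 lines: uqygq gwzj okc sfd duxkg sxgf lonc byy
Hunk 3: at line 3 remove [duxkg] add [shf,jjk,jktm] -> 10 lines: uqygq gwzj okc sfd shf jjk jktm sxgf lonc byy
Hunk 4: at line 5 remove [jjk,jktm,sxgf] add [aggna,hpfkv,swswn] -> 10 lines: uqygq gwzj okc sfd shf aggna hpfkv swswn lonc byy

Answer: uqygq
gwzj
okc
sfd
shf
aggna
hpfkv
swswn
lonc
byy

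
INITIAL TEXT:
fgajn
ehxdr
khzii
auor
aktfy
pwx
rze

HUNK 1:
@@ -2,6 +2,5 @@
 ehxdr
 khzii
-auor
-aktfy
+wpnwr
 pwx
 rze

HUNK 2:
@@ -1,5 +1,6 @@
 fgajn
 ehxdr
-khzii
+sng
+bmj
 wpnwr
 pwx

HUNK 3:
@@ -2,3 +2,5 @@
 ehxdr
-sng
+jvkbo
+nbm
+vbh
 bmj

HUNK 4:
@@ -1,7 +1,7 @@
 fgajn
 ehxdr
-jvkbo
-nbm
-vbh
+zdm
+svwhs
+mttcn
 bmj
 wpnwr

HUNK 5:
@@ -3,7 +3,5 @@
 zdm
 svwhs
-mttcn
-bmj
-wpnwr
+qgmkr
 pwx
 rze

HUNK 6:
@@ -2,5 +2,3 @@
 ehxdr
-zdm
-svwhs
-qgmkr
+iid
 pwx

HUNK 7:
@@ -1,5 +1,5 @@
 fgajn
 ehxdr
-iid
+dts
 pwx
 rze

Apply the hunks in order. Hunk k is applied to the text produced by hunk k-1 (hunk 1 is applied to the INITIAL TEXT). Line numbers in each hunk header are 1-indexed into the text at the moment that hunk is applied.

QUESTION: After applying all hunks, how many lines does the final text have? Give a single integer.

Answer: 5

Derivation:
Hunk 1: at line 2 remove [auor,aktfy] add [wpnwr] -> 6 lines: fgajn ehxdr khzii wpnwr pwx rze
Hunk 2: at line 1 remove [khzii] add [sng,bmj] -> 7 lines: fgajn ehxdr sng bmj wpnwr pwx rze
Hunk 3: at line 2 remove [sng] add [jvkbo,nbm,vbh] -> 9 lines: fgajn ehxdr jvkbo nbm vbh bmj wpnwr pwx rze
Hunk 4: at line 1 remove [jvkbo,nbm,vbh] add [zdm,svwhs,mttcn] -> 9 lines: fgajn ehxdr zdm svwhs mttcn bmj wpnwr pwx rze
Hunk 5: at line 3 remove [mttcn,bmj,wpnwr] add [qgmkr] -> 7 lines: fgajn ehxdr zdm svwhs qgmkr pwx rze
Hunk 6: at line 2 remove [zdm,svwhs,qgmkr] add [iid] -> 5 lines: fgajn ehxdr iid pwx rze
Hunk 7: at line 1 remove [iid] add [dts] -> 5 lines: fgajn ehxdr dts pwx rze
Final line count: 5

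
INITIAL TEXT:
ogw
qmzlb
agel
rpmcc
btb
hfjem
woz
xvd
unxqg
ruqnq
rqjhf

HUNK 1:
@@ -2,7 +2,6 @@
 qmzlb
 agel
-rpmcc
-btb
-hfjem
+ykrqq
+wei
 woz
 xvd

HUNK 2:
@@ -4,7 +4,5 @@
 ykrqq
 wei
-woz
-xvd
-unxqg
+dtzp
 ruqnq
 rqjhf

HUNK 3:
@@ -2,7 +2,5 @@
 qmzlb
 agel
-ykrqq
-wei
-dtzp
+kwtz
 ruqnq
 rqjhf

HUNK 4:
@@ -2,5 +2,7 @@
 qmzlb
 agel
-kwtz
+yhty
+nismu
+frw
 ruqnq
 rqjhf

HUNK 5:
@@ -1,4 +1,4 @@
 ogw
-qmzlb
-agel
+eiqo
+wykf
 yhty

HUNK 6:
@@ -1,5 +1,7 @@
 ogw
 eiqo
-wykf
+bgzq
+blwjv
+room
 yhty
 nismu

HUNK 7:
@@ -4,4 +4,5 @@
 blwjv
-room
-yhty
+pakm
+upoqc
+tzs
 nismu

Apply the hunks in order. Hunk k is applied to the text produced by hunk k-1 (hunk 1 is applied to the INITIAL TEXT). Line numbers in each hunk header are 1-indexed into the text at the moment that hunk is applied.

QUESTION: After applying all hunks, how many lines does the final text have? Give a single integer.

Hunk 1: at line 2 remove [rpmcc,btb,hfjem] add [ykrqq,wei] -> 10 lines: ogw qmzlb agel ykrqq wei woz xvd unxqg ruqnq rqjhf
Hunk 2: at line 4 remove [woz,xvd,unxqg] add [dtzp] -> 8 lines: ogw qmzlb agel ykrqq wei dtzp ruqnq rqjhf
Hunk 3: at line 2 remove [ykrqq,wei,dtzp] add [kwtz] -> 6 lines: ogw qmzlb agel kwtz ruqnq rqjhf
Hunk 4: at line 2 remove [kwtz] add [yhty,nismu,frw] -> 8 lines: ogw qmzlb agel yhty nismu frw ruqnq rqjhf
Hunk 5: at line 1 remove [qmzlb,agel] add [eiqo,wykf] -> 8 lines: ogw eiqo wykf yhty nismu frw ruqnq rqjhf
Hunk 6: at line 1 remove [wykf] add [bgzq,blwjv,room] -> 10 lines: ogw eiqo bgzq blwjv room yhty nismu frw ruqnq rqjhf
Hunk 7: at line 4 remove [room,yhty] add [pakm,upoqc,tzs] -> 11 lines: ogw eiqo bgzq blwjv pakm upoqc tzs nismu frw ruqnq rqjhf
Final line count: 11

Answer: 11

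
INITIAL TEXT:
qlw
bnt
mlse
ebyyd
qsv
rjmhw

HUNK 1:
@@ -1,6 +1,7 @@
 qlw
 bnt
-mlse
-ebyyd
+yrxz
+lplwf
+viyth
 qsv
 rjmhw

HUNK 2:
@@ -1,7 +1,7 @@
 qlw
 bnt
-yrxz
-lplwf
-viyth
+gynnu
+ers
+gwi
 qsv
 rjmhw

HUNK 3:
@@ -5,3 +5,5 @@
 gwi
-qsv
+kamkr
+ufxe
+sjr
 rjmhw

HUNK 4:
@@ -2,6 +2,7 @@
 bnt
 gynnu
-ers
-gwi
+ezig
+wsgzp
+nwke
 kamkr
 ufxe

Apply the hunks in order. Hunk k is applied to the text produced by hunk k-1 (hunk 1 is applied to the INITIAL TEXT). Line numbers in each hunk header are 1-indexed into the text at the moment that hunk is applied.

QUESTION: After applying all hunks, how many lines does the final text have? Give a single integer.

Answer: 10

Derivation:
Hunk 1: at line 1 remove [mlse,ebyyd] add [yrxz,lplwf,viyth] -> 7 lines: qlw bnt yrxz lplwf viyth qsv rjmhw
Hunk 2: at line 1 remove [yrxz,lplwf,viyth] add [gynnu,ers,gwi] -> 7 lines: qlw bnt gynnu ers gwi qsv rjmhw
Hunk 3: at line 5 remove [qsv] add [kamkr,ufxe,sjr] -> 9 lines: qlw bnt gynnu ers gwi kamkr ufxe sjr rjmhw
Hunk 4: at line 2 remove [ers,gwi] add [ezig,wsgzp,nwke] -> 10 lines: qlw bnt gynnu ezig wsgzp nwke kamkr ufxe sjr rjmhw
Final line count: 10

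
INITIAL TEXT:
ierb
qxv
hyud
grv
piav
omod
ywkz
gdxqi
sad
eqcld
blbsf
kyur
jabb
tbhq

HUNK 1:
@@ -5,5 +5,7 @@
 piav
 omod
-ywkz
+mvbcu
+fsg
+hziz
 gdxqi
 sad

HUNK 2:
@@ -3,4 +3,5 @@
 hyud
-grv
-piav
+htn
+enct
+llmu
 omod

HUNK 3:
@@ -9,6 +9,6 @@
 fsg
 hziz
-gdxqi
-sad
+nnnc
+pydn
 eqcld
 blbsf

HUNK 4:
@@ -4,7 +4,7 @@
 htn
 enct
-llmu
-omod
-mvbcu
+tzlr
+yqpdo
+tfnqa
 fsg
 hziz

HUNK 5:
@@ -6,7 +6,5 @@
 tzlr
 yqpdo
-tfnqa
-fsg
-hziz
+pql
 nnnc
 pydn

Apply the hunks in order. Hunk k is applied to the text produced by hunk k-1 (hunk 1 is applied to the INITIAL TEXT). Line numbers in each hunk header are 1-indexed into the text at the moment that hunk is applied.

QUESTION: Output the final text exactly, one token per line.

Answer: ierb
qxv
hyud
htn
enct
tzlr
yqpdo
pql
nnnc
pydn
eqcld
blbsf
kyur
jabb
tbhq

Derivation:
Hunk 1: at line 5 remove [ywkz] add [mvbcu,fsg,hziz] -> 16 lines: ierb qxv hyud grv piav omod mvbcu fsg hziz gdxqi sad eqcld blbsf kyur jabb tbhq
Hunk 2: at line 3 remove [grv,piav] add [htn,enct,llmu] -> 17 lines: ierb qxv hyud htn enct llmu omod mvbcu fsg hziz gdxqi sad eqcld blbsf kyur jabb tbhq
Hunk 3: at line 9 remove [gdxqi,sad] add [nnnc,pydn] -> 17 lines: ierb qxv hyud htn enct llmu omod mvbcu fsg hziz nnnc pydn eqcld blbsf kyur jabb tbhq
Hunk 4: at line 4 remove [llmu,omod,mvbcu] add [tzlr,yqpdo,tfnqa] -> 17 lines: ierb qxv hyud htn enct tzlr yqpdo tfnqa fsg hziz nnnc pydn eqcld blbsf kyur jabb tbhq
Hunk 5: at line 6 remove [tfnqa,fsg,hziz] add [pql] -> 15 lines: ierb qxv hyud htn enct tzlr yqpdo pql nnnc pydn eqcld blbsf kyur jabb tbhq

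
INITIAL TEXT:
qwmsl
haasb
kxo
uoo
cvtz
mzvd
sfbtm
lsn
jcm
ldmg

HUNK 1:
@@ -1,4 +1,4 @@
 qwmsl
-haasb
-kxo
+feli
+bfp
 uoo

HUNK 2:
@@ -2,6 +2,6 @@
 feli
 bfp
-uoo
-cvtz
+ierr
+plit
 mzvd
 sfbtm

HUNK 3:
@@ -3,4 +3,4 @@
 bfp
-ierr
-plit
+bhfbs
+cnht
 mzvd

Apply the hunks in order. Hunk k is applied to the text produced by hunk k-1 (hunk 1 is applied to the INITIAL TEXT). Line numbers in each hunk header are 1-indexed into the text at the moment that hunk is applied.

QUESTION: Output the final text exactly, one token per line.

Hunk 1: at line 1 remove [haasb,kxo] add [feli,bfp] -> 10 lines: qwmsl feli bfp uoo cvtz mzvd sfbtm lsn jcm ldmg
Hunk 2: at line 2 remove [uoo,cvtz] add [ierr,plit] -> 10 lines: qwmsl feli bfp ierr plit mzvd sfbtm lsn jcm ldmg
Hunk 3: at line 3 remove [ierr,plit] add [bhfbs,cnht] -> 10 lines: qwmsl feli bfp bhfbs cnht mzvd sfbtm lsn jcm ldmg

Answer: qwmsl
feli
bfp
bhfbs
cnht
mzvd
sfbtm
lsn
jcm
ldmg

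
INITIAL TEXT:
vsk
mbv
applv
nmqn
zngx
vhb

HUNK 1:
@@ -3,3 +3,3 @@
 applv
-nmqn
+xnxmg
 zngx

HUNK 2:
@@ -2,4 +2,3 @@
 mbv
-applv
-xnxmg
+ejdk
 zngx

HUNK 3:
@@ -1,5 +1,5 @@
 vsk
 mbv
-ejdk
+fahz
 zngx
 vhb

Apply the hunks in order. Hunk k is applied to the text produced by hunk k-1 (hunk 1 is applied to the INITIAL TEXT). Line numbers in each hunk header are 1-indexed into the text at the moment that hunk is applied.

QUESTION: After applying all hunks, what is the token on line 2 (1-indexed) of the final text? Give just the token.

Hunk 1: at line 3 remove [nmqn] add [xnxmg] -> 6 lines: vsk mbv applv xnxmg zngx vhb
Hunk 2: at line 2 remove [applv,xnxmg] add [ejdk] -> 5 lines: vsk mbv ejdk zngx vhb
Hunk 3: at line 1 remove [ejdk] add [fahz] -> 5 lines: vsk mbv fahz zngx vhb
Final line 2: mbv

Answer: mbv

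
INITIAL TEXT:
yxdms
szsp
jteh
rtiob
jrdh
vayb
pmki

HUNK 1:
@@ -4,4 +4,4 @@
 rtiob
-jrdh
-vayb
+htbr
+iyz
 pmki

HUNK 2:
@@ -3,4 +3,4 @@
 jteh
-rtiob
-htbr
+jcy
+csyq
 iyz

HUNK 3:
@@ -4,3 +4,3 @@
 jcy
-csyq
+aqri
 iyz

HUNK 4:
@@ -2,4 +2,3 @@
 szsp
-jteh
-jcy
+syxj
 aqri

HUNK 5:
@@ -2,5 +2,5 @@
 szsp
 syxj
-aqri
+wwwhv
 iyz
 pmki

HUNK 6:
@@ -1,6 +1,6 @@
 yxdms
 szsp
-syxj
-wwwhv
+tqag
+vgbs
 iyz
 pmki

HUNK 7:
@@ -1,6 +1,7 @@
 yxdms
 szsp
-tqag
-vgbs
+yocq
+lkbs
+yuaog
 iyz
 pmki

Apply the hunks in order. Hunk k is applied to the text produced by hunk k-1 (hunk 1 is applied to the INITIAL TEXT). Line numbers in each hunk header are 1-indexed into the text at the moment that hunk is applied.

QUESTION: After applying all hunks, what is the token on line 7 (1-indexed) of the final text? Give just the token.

Answer: pmki

Derivation:
Hunk 1: at line 4 remove [jrdh,vayb] add [htbr,iyz] -> 7 lines: yxdms szsp jteh rtiob htbr iyz pmki
Hunk 2: at line 3 remove [rtiob,htbr] add [jcy,csyq] -> 7 lines: yxdms szsp jteh jcy csyq iyz pmki
Hunk 3: at line 4 remove [csyq] add [aqri] -> 7 lines: yxdms szsp jteh jcy aqri iyz pmki
Hunk 4: at line 2 remove [jteh,jcy] add [syxj] -> 6 lines: yxdms szsp syxj aqri iyz pmki
Hunk 5: at line 2 remove [aqri] add [wwwhv] -> 6 lines: yxdms szsp syxj wwwhv iyz pmki
Hunk 6: at line 1 remove [syxj,wwwhv] add [tqag,vgbs] -> 6 lines: yxdms szsp tqag vgbs iyz pmki
Hunk 7: at line 1 remove [tqag,vgbs] add [yocq,lkbs,yuaog] -> 7 lines: yxdms szsp yocq lkbs yuaog iyz pmki
Final line 7: pmki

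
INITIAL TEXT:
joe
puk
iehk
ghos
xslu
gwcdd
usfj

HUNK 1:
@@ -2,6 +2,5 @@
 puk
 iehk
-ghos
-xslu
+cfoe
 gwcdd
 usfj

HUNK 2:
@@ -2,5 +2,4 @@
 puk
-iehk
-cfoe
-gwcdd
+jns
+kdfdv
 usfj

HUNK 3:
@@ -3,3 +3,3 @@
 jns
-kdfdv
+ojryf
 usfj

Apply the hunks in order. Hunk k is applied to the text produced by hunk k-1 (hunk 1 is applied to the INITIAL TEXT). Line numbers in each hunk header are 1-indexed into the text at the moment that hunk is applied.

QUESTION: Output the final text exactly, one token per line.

Answer: joe
puk
jns
ojryf
usfj

Derivation:
Hunk 1: at line 2 remove [ghos,xslu] add [cfoe] -> 6 lines: joe puk iehk cfoe gwcdd usfj
Hunk 2: at line 2 remove [iehk,cfoe,gwcdd] add [jns,kdfdv] -> 5 lines: joe puk jns kdfdv usfj
Hunk 3: at line 3 remove [kdfdv] add [ojryf] -> 5 lines: joe puk jns ojryf usfj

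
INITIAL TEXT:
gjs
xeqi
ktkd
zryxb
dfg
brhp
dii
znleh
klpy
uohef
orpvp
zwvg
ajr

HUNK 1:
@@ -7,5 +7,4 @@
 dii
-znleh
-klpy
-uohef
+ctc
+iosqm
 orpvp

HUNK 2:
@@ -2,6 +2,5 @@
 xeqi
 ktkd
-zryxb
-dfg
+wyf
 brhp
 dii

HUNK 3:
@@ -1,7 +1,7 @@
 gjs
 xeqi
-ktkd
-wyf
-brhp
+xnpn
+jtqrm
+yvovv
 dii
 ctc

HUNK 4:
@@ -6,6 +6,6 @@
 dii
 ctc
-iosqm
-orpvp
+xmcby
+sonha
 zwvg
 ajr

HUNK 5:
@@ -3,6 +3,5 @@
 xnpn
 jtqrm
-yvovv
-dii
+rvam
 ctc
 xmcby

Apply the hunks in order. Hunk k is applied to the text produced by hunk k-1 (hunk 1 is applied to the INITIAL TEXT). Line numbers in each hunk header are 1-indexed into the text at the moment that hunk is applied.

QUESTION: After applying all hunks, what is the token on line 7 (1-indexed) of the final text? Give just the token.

Answer: xmcby

Derivation:
Hunk 1: at line 7 remove [znleh,klpy,uohef] add [ctc,iosqm] -> 12 lines: gjs xeqi ktkd zryxb dfg brhp dii ctc iosqm orpvp zwvg ajr
Hunk 2: at line 2 remove [zryxb,dfg] add [wyf] -> 11 lines: gjs xeqi ktkd wyf brhp dii ctc iosqm orpvp zwvg ajr
Hunk 3: at line 1 remove [ktkd,wyf,brhp] add [xnpn,jtqrm,yvovv] -> 11 lines: gjs xeqi xnpn jtqrm yvovv dii ctc iosqm orpvp zwvg ajr
Hunk 4: at line 6 remove [iosqm,orpvp] add [xmcby,sonha] -> 11 lines: gjs xeqi xnpn jtqrm yvovv dii ctc xmcby sonha zwvg ajr
Hunk 5: at line 3 remove [yvovv,dii] add [rvam] -> 10 lines: gjs xeqi xnpn jtqrm rvam ctc xmcby sonha zwvg ajr
Final line 7: xmcby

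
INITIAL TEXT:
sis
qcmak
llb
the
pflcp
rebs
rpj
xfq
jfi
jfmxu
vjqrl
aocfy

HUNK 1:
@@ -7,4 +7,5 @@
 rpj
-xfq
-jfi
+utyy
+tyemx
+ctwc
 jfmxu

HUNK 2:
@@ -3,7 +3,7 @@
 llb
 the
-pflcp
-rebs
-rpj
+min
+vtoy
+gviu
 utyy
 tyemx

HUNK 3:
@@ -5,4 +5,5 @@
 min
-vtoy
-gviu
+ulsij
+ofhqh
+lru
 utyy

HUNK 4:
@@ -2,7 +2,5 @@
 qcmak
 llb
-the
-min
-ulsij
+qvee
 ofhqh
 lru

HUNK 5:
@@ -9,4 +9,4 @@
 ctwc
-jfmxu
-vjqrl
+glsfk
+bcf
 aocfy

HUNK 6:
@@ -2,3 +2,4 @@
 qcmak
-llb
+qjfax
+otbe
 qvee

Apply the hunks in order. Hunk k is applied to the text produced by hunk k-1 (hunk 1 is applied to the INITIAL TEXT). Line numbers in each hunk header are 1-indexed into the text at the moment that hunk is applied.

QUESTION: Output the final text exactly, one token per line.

Answer: sis
qcmak
qjfax
otbe
qvee
ofhqh
lru
utyy
tyemx
ctwc
glsfk
bcf
aocfy

Derivation:
Hunk 1: at line 7 remove [xfq,jfi] add [utyy,tyemx,ctwc] -> 13 lines: sis qcmak llb the pflcp rebs rpj utyy tyemx ctwc jfmxu vjqrl aocfy
Hunk 2: at line 3 remove [pflcp,rebs,rpj] add [min,vtoy,gviu] -> 13 lines: sis qcmak llb the min vtoy gviu utyy tyemx ctwc jfmxu vjqrl aocfy
Hunk 3: at line 5 remove [vtoy,gviu] add [ulsij,ofhqh,lru] -> 14 lines: sis qcmak llb the min ulsij ofhqh lru utyy tyemx ctwc jfmxu vjqrl aocfy
Hunk 4: at line 2 remove [the,min,ulsij] add [qvee] -> 12 lines: sis qcmak llb qvee ofhqh lru utyy tyemx ctwc jfmxu vjqrl aocfy
Hunk 5: at line 9 remove [jfmxu,vjqrl] add [glsfk,bcf] -> 12 lines: sis qcmak llb qvee ofhqh lru utyy tyemx ctwc glsfk bcf aocfy
Hunk 6: at line 2 remove [llb] add [qjfax,otbe] -> 13 lines: sis qcmak qjfax otbe qvee ofhqh lru utyy tyemx ctwc glsfk bcf aocfy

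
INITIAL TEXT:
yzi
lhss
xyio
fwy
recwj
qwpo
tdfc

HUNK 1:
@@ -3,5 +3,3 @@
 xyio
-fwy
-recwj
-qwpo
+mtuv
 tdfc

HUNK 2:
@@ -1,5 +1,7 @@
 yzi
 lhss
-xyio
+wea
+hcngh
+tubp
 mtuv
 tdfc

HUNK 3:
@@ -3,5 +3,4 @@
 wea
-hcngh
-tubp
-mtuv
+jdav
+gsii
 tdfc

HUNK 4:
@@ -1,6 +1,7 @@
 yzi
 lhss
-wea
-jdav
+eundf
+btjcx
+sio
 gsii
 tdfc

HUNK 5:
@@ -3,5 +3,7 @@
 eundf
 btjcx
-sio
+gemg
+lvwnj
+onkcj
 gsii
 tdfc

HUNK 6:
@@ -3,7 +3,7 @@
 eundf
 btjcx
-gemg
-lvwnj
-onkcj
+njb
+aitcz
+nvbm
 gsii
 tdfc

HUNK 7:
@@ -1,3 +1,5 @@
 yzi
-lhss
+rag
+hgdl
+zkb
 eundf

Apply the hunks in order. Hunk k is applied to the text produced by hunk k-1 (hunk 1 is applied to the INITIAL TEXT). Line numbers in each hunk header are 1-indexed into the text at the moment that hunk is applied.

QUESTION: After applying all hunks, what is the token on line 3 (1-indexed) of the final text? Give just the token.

Hunk 1: at line 3 remove [fwy,recwj,qwpo] add [mtuv] -> 5 lines: yzi lhss xyio mtuv tdfc
Hunk 2: at line 1 remove [xyio] add [wea,hcngh,tubp] -> 7 lines: yzi lhss wea hcngh tubp mtuv tdfc
Hunk 3: at line 3 remove [hcngh,tubp,mtuv] add [jdav,gsii] -> 6 lines: yzi lhss wea jdav gsii tdfc
Hunk 4: at line 1 remove [wea,jdav] add [eundf,btjcx,sio] -> 7 lines: yzi lhss eundf btjcx sio gsii tdfc
Hunk 5: at line 3 remove [sio] add [gemg,lvwnj,onkcj] -> 9 lines: yzi lhss eundf btjcx gemg lvwnj onkcj gsii tdfc
Hunk 6: at line 3 remove [gemg,lvwnj,onkcj] add [njb,aitcz,nvbm] -> 9 lines: yzi lhss eundf btjcx njb aitcz nvbm gsii tdfc
Hunk 7: at line 1 remove [lhss] add [rag,hgdl,zkb] -> 11 lines: yzi rag hgdl zkb eundf btjcx njb aitcz nvbm gsii tdfc
Final line 3: hgdl

Answer: hgdl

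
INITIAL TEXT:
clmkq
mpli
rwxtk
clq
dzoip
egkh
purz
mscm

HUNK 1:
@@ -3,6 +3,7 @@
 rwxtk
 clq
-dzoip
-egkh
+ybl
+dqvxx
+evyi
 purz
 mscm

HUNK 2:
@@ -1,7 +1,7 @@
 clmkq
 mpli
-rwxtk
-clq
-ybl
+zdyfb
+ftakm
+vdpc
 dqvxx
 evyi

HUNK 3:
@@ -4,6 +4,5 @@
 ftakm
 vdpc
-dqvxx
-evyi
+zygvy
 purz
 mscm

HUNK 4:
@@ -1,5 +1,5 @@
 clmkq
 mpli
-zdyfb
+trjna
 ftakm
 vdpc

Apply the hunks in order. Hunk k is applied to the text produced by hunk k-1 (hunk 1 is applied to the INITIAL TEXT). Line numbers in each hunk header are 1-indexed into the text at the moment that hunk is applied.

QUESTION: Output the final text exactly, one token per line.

Answer: clmkq
mpli
trjna
ftakm
vdpc
zygvy
purz
mscm

Derivation:
Hunk 1: at line 3 remove [dzoip,egkh] add [ybl,dqvxx,evyi] -> 9 lines: clmkq mpli rwxtk clq ybl dqvxx evyi purz mscm
Hunk 2: at line 1 remove [rwxtk,clq,ybl] add [zdyfb,ftakm,vdpc] -> 9 lines: clmkq mpli zdyfb ftakm vdpc dqvxx evyi purz mscm
Hunk 3: at line 4 remove [dqvxx,evyi] add [zygvy] -> 8 lines: clmkq mpli zdyfb ftakm vdpc zygvy purz mscm
Hunk 4: at line 1 remove [zdyfb] add [trjna] -> 8 lines: clmkq mpli trjna ftakm vdpc zygvy purz mscm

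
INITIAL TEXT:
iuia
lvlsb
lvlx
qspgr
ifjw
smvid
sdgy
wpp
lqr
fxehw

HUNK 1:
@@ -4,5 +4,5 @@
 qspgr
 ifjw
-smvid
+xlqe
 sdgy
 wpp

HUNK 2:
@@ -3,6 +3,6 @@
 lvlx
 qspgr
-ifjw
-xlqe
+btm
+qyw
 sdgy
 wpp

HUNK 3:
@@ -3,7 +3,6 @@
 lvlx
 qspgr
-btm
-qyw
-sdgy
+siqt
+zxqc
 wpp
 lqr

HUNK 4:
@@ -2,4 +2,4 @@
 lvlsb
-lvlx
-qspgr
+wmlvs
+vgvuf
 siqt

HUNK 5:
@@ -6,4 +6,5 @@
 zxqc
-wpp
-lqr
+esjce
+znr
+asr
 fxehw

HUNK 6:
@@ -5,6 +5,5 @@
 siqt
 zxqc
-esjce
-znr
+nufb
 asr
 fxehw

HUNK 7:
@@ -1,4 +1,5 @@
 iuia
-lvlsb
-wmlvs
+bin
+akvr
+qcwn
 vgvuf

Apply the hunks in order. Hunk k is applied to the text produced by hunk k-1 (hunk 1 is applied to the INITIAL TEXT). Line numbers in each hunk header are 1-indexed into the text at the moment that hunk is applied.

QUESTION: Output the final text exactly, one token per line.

Hunk 1: at line 4 remove [smvid] add [xlqe] -> 10 lines: iuia lvlsb lvlx qspgr ifjw xlqe sdgy wpp lqr fxehw
Hunk 2: at line 3 remove [ifjw,xlqe] add [btm,qyw] -> 10 lines: iuia lvlsb lvlx qspgr btm qyw sdgy wpp lqr fxehw
Hunk 3: at line 3 remove [btm,qyw,sdgy] add [siqt,zxqc] -> 9 lines: iuia lvlsb lvlx qspgr siqt zxqc wpp lqr fxehw
Hunk 4: at line 2 remove [lvlx,qspgr] add [wmlvs,vgvuf] -> 9 lines: iuia lvlsb wmlvs vgvuf siqt zxqc wpp lqr fxehw
Hunk 5: at line 6 remove [wpp,lqr] add [esjce,znr,asr] -> 10 lines: iuia lvlsb wmlvs vgvuf siqt zxqc esjce znr asr fxehw
Hunk 6: at line 5 remove [esjce,znr] add [nufb] -> 9 lines: iuia lvlsb wmlvs vgvuf siqt zxqc nufb asr fxehw
Hunk 7: at line 1 remove [lvlsb,wmlvs] add [bin,akvr,qcwn] -> 10 lines: iuia bin akvr qcwn vgvuf siqt zxqc nufb asr fxehw

Answer: iuia
bin
akvr
qcwn
vgvuf
siqt
zxqc
nufb
asr
fxehw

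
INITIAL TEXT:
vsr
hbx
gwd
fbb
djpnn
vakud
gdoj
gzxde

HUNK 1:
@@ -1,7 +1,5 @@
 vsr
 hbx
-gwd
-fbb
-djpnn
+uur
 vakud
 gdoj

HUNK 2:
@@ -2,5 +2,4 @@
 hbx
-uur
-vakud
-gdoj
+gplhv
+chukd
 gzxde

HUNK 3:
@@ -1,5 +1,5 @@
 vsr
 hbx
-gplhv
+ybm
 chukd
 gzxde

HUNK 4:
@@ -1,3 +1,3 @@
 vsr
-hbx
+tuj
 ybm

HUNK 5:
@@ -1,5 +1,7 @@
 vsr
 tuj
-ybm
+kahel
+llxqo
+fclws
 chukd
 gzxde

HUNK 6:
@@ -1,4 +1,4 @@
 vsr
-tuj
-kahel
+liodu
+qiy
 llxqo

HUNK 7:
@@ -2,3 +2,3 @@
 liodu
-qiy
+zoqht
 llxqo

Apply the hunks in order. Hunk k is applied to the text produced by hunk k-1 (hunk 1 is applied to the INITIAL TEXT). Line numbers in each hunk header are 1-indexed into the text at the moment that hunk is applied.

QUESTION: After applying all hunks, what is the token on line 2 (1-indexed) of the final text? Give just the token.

Answer: liodu

Derivation:
Hunk 1: at line 1 remove [gwd,fbb,djpnn] add [uur] -> 6 lines: vsr hbx uur vakud gdoj gzxde
Hunk 2: at line 2 remove [uur,vakud,gdoj] add [gplhv,chukd] -> 5 lines: vsr hbx gplhv chukd gzxde
Hunk 3: at line 1 remove [gplhv] add [ybm] -> 5 lines: vsr hbx ybm chukd gzxde
Hunk 4: at line 1 remove [hbx] add [tuj] -> 5 lines: vsr tuj ybm chukd gzxde
Hunk 5: at line 1 remove [ybm] add [kahel,llxqo,fclws] -> 7 lines: vsr tuj kahel llxqo fclws chukd gzxde
Hunk 6: at line 1 remove [tuj,kahel] add [liodu,qiy] -> 7 lines: vsr liodu qiy llxqo fclws chukd gzxde
Hunk 7: at line 2 remove [qiy] add [zoqht] -> 7 lines: vsr liodu zoqht llxqo fclws chukd gzxde
Final line 2: liodu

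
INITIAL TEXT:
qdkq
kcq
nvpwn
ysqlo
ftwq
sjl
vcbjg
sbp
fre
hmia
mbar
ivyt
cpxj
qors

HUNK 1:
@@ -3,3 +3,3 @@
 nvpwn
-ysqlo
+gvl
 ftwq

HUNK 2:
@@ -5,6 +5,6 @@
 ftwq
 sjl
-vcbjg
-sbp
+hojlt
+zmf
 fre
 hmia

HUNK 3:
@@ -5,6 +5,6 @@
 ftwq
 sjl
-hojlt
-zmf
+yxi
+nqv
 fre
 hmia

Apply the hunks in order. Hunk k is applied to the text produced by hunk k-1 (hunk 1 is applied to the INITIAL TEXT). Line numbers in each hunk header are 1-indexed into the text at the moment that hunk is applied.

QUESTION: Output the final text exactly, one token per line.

Hunk 1: at line 3 remove [ysqlo] add [gvl] -> 14 lines: qdkq kcq nvpwn gvl ftwq sjl vcbjg sbp fre hmia mbar ivyt cpxj qors
Hunk 2: at line 5 remove [vcbjg,sbp] add [hojlt,zmf] -> 14 lines: qdkq kcq nvpwn gvl ftwq sjl hojlt zmf fre hmia mbar ivyt cpxj qors
Hunk 3: at line 5 remove [hojlt,zmf] add [yxi,nqv] -> 14 lines: qdkq kcq nvpwn gvl ftwq sjl yxi nqv fre hmia mbar ivyt cpxj qors

Answer: qdkq
kcq
nvpwn
gvl
ftwq
sjl
yxi
nqv
fre
hmia
mbar
ivyt
cpxj
qors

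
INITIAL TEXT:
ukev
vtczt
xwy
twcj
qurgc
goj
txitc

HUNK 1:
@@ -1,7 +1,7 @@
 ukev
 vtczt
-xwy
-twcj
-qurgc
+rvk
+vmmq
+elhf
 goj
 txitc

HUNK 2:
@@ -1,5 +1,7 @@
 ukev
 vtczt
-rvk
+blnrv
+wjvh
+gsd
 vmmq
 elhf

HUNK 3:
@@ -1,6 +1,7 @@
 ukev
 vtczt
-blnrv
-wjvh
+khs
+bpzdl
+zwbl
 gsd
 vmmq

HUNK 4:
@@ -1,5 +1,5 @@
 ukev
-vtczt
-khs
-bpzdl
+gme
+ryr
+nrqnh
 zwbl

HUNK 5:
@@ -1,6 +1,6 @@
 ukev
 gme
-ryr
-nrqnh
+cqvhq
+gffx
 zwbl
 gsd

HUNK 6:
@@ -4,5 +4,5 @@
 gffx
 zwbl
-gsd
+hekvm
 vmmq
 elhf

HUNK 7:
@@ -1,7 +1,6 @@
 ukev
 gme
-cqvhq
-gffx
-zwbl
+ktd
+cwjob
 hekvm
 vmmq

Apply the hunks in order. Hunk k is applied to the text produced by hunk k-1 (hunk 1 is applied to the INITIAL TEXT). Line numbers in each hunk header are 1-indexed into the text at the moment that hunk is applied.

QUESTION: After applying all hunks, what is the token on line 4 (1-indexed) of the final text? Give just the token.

Answer: cwjob

Derivation:
Hunk 1: at line 1 remove [xwy,twcj,qurgc] add [rvk,vmmq,elhf] -> 7 lines: ukev vtczt rvk vmmq elhf goj txitc
Hunk 2: at line 1 remove [rvk] add [blnrv,wjvh,gsd] -> 9 lines: ukev vtczt blnrv wjvh gsd vmmq elhf goj txitc
Hunk 3: at line 1 remove [blnrv,wjvh] add [khs,bpzdl,zwbl] -> 10 lines: ukev vtczt khs bpzdl zwbl gsd vmmq elhf goj txitc
Hunk 4: at line 1 remove [vtczt,khs,bpzdl] add [gme,ryr,nrqnh] -> 10 lines: ukev gme ryr nrqnh zwbl gsd vmmq elhf goj txitc
Hunk 5: at line 1 remove [ryr,nrqnh] add [cqvhq,gffx] -> 10 lines: ukev gme cqvhq gffx zwbl gsd vmmq elhf goj txitc
Hunk 6: at line 4 remove [gsd] add [hekvm] -> 10 lines: ukev gme cqvhq gffx zwbl hekvm vmmq elhf goj txitc
Hunk 7: at line 1 remove [cqvhq,gffx,zwbl] add [ktd,cwjob] -> 9 lines: ukev gme ktd cwjob hekvm vmmq elhf goj txitc
Final line 4: cwjob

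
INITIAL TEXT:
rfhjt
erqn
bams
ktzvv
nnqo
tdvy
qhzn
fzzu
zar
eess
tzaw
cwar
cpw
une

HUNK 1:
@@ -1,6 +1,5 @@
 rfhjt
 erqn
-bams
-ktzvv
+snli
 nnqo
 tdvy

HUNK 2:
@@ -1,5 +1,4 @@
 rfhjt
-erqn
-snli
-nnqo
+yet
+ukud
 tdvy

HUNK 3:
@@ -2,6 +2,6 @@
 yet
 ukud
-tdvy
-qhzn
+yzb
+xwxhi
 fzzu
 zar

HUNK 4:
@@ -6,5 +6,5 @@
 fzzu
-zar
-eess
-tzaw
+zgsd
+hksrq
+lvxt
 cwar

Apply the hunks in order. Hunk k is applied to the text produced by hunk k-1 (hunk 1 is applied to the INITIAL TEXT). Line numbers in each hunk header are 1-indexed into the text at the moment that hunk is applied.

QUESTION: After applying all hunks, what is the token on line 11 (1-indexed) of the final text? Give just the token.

Answer: cpw

Derivation:
Hunk 1: at line 1 remove [bams,ktzvv] add [snli] -> 13 lines: rfhjt erqn snli nnqo tdvy qhzn fzzu zar eess tzaw cwar cpw une
Hunk 2: at line 1 remove [erqn,snli,nnqo] add [yet,ukud] -> 12 lines: rfhjt yet ukud tdvy qhzn fzzu zar eess tzaw cwar cpw une
Hunk 3: at line 2 remove [tdvy,qhzn] add [yzb,xwxhi] -> 12 lines: rfhjt yet ukud yzb xwxhi fzzu zar eess tzaw cwar cpw une
Hunk 4: at line 6 remove [zar,eess,tzaw] add [zgsd,hksrq,lvxt] -> 12 lines: rfhjt yet ukud yzb xwxhi fzzu zgsd hksrq lvxt cwar cpw une
Final line 11: cpw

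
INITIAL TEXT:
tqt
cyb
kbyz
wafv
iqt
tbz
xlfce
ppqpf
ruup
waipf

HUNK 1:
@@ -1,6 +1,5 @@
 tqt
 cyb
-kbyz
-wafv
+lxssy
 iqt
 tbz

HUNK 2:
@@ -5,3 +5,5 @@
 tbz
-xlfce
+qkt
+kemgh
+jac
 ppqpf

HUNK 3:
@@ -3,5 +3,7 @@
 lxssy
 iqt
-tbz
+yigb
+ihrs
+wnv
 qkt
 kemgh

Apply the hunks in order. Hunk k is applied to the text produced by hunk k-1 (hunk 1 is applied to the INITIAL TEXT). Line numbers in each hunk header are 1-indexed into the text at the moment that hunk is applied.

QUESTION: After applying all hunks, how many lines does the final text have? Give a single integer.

Answer: 13

Derivation:
Hunk 1: at line 1 remove [kbyz,wafv] add [lxssy] -> 9 lines: tqt cyb lxssy iqt tbz xlfce ppqpf ruup waipf
Hunk 2: at line 5 remove [xlfce] add [qkt,kemgh,jac] -> 11 lines: tqt cyb lxssy iqt tbz qkt kemgh jac ppqpf ruup waipf
Hunk 3: at line 3 remove [tbz] add [yigb,ihrs,wnv] -> 13 lines: tqt cyb lxssy iqt yigb ihrs wnv qkt kemgh jac ppqpf ruup waipf
Final line count: 13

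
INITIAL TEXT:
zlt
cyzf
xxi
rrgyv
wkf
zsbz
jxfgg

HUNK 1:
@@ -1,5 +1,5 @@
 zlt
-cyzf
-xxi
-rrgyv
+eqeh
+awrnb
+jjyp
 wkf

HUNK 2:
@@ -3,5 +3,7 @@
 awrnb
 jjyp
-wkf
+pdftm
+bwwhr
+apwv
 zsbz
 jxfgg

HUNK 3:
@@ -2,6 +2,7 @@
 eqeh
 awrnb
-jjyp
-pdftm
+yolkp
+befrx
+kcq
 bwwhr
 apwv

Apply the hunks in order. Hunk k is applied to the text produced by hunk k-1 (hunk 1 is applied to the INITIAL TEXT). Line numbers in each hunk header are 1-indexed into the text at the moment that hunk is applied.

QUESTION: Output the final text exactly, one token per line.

Answer: zlt
eqeh
awrnb
yolkp
befrx
kcq
bwwhr
apwv
zsbz
jxfgg

Derivation:
Hunk 1: at line 1 remove [cyzf,xxi,rrgyv] add [eqeh,awrnb,jjyp] -> 7 lines: zlt eqeh awrnb jjyp wkf zsbz jxfgg
Hunk 2: at line 3 remove [wkf] add [pdftm,bwwhr,apwv] -> 9 lines: zlt eqeh awrnb jjyp pdftm bwwhr apwv zsbz jxfgg
Hunk 3: at line 2 remove [jjyp,pdftm] add [yolkp,befrx,kcq] -> 10 lines: zlt eqeh awrnb yolkp befrx kcq bwwhr apwv zsbz jxfgg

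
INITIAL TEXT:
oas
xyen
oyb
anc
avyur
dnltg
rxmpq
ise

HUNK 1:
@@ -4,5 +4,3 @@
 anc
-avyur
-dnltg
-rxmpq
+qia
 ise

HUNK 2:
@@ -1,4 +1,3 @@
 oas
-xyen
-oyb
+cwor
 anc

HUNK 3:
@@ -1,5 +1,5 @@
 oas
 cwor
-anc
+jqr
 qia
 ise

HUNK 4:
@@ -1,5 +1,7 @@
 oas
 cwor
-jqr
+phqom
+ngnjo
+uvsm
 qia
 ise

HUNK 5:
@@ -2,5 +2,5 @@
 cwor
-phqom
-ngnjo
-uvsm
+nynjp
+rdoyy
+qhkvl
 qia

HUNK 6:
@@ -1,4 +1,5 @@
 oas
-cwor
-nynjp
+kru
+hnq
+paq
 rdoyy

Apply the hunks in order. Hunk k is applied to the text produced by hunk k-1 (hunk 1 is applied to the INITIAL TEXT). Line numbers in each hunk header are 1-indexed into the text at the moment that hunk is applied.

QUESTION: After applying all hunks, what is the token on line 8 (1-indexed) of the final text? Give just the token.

Answer: ise

Derivation:
Hunk 1: at line 4 remove [avyur,dnltg,rxmpq] add [qia] -> 6 lines: oas xyen oyb anc qia ise
Hunk 2: at line 1 remove [xyen,oyb] add [cwor] -> 5 lines: oas cwor anc qia ise
Hunk 3: at line 1 remove [anc] add [jqr] -> 5 lines: oas cwor jqr qia ise
Hunk 4: at line 1 remove [jqr] add [phqom,ngnjo,uvsm] -> 7 lines: oas cwor phqom ngnjo uvsm qia ise
Hunk 5: at line 2 remove [phqom,ngnjo,uvsm] add [nynjp,rdoyy,qhkvl] -> 7 lines: oas cwor nynjp rdoyy qhkvl qia ise
Hunk 6: at line 1 remove [cwor,nynjp] add [kru,hnq,paq] -> 8 lines: oas kru hnq paq rdoyy qhkvl qia ise
Final line 8: ise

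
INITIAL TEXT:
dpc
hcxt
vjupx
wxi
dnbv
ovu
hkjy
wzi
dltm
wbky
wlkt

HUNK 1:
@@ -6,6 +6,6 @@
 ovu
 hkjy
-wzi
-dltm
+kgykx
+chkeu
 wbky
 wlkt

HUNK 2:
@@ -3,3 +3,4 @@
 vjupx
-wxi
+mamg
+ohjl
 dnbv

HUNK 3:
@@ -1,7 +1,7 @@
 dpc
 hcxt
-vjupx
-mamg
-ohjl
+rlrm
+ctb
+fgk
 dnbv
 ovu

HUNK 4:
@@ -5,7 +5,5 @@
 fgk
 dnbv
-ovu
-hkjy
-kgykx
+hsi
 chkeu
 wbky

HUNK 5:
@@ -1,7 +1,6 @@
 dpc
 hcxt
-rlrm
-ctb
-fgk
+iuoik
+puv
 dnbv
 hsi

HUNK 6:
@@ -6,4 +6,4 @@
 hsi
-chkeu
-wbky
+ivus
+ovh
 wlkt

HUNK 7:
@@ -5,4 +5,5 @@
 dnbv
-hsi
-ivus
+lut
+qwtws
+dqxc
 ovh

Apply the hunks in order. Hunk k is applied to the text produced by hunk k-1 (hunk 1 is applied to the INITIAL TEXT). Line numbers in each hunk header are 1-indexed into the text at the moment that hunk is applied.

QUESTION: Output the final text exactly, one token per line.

Answer: dpc
hcxt
iuoik
puv
dnbv
lut
qwtws
dqxc
ovh
wlkt

Derivation:
Hunk 1: at line 6 remove [wzi,dltm] add [kgykx,chkeu] -> 11 lines: dpc hcxt vjupx wxi dnbv ovu hkjy kgykx chkeu wbky wlkt
Hunk 2: at line 3 remove [wxi] add [mamg,ohjl] -> 12 lines: dpc hcxt vjupx mamg ohjl dnbv ovu hkjy kgykx chkeu wbky wlkt
Hunk 3: at line 1 remove [vjupx,mamg,ohjl] add [rlrm,ctb,fgk] -> 12 lines: dpc hcxt rlrm ctb fgk dnbv ovu hkjy kgykx chkeu wbky wlkt
Hunk 4: at line 5 remove [ovu,hkjy,kgykx] add [hsi] -> 10 lines: dpc hcxt rlrm ctb fgk dnbv hsi chkeu wbky wlkt
Hunk 5: at line 1 remove [rlrm,ctb,fgk] add [iuoik,puv] -> 9 lines: dpc hcxt iuoik puv dnbv hsi chkeu wbky wlkt
Hunk 6: at line 6 remove [chkeu,wbky] add [ivus,ovh] -> 9 lines: dpc hcxt iuoik puv dnbv hsi ivus ovh wlkt
Hunk 7: at line 5 remove [hsi,ivus] add [lut,qwtws,dqxc] -> 10 lines: dpc hcxt iuoik puv dnbv lut qwtws dqxc ovh wlkt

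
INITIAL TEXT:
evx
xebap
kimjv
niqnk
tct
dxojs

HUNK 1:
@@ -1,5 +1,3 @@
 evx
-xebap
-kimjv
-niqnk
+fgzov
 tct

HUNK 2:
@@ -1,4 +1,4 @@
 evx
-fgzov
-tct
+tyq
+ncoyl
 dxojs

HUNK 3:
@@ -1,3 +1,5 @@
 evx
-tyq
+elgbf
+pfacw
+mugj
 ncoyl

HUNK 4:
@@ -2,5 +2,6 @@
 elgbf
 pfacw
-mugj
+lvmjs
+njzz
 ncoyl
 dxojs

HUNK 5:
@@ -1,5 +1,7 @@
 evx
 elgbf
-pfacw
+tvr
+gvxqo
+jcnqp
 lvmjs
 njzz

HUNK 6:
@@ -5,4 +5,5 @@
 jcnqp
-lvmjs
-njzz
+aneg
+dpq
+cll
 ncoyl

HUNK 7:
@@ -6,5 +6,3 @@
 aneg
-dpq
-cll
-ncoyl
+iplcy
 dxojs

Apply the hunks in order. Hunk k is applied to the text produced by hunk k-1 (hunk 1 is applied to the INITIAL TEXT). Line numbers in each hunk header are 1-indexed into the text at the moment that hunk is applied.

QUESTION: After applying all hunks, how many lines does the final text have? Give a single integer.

Hunk 1: at line 1 remove [xebap,kimjv,niqnk] add [fgzov] -> 4 lines: evx fgzov tct dxojs
Hunk 2: at line 1 remove [fgzov,tct] add [tyq,ncoyl] -> 4 lines: evx tyq ncoyl dxojs
Hunk 3: at line 1 remove [tyq] add [elgbf,pfacw,mugj] -> 6 lines: evx elgbf pfacw mugj ncoyl dxojs
Hunk 4: at line 2 remove [mugj] add [lvmjs,njzz] -> 7 lines: evx elgbf pfacw lvmjs njzz ncoyl dxojs
Hunk 5: at line 1 remove [pfacw] add [tvr,gvxqo,jcnqp] -> 9 lines: evx elgbf tvr gvxqo jcnqp lvmjs njzz ncoyl dxojs
Hunk 6: at line 5 remove [lvmjs,njzz] add [aneg,dpq,cll] -> 10 lines: evx elgbf tvr gvxqo jcnqp aneg dpq cll ncoyl dxojs
Hunk 7: at line 6 remove [dpq,cll,ncoyl] add [iplcy] -> 8 lines: evx elgbf tvr gvxqo jcnqp aneg iplcy dxojs
Final line count: 8

Answer: 8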